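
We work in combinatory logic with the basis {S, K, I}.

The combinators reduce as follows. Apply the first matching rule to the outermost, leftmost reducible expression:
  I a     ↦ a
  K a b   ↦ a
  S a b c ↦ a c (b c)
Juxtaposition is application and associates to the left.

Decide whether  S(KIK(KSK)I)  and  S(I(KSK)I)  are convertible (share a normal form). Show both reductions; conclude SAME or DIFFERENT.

Answer: SAME — A ⇓ S(SI), B ⇓ S(SI)

Working:
Term A:
  start: S(KIK(KSK)I)
  step 1: S(I(KSK)I)
  step 2: S(KSKI)
  step 3: S(SI)

Term B:
  start: S(I(KSK)I)
  step 1: S(KSKI)
  step 2: S(SI)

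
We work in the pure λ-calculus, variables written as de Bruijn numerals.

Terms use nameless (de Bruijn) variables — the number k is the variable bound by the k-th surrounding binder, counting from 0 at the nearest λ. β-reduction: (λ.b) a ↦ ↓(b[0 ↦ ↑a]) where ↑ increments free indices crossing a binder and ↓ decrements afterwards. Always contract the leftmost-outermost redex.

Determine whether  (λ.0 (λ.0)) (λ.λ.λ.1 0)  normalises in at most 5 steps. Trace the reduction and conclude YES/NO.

  start: (λ.0 (λ.0)) (λ.λ.λ.1 0)
  [1] (λ.λ.λ.1 0) (λ.0)
  [2] λ.λ.1 0

Answer: YES — reaches normal form λ.λ.1 0 in 2 ≤ 5 steps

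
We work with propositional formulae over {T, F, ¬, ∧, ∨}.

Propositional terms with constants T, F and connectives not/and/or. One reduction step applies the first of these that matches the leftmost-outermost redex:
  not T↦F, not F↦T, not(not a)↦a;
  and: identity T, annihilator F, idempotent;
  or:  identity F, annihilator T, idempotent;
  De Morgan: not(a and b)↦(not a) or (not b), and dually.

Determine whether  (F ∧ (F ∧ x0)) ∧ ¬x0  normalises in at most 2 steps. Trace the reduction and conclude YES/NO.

  start: (F ∧ (F ∧ x0)) ∧ ¬x0
  [1] F ∧ ¬x0
  [2] F

Answer: YES — reaches normal form F in 2 ≤ 2 steps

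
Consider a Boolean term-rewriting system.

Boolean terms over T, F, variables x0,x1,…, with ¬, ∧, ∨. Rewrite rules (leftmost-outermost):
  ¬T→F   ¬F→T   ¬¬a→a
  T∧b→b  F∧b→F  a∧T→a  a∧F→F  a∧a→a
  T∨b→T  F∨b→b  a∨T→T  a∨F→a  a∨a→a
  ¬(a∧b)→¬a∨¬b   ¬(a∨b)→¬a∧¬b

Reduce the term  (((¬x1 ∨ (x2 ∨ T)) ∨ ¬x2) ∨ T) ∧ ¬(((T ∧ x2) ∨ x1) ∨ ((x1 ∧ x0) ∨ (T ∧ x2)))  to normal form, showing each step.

  start: (((¬x1 ∨ (x2 ∨ T)) ∨ ¬x2) ∨ T) ∧ ¬(((T ∧ x2) ∨ x1) ∨ ((x1 ∧ x0) ∨ (T ∧ x2)))
  →1  T ∧ ¬(((T ∧ x2) ∨ x1) ∨ ((x1 ∧ x0) ∨ (T ∧ x2)))
  →2  ¬(((T ∧ x2) ∨ x1) ∨ ((x1 ∧ x0) ∨ (T ∧ x2)))
  →3  ¬((T ∧ x2) ∨ x1) ∧ ¬((x1 ∧ x0) ∨ (T ∧ x2))
  →4  (¬(T ∧ x2) ∧ ¬x1) ∧ ¬((x1 ∧ x0) ∨ (T ∧ x2))
  →5  ((¬T ∨ ¬x2) ∧ ¬x1) ∧ ¬((x1 ∧ x0) ∨ (T ∧ x2))
  →6  ((F ∨ ¬x2) ∧ ¬x1) ∧ ¬((x1 ∧ x0) ∨ (T ∧ x2))
  →7  (¬x2 ∧ ¬x1) ∧ ¬((x1 ∧ x0) ∨ (T ∧ x2))
  →8  (¬x2 ∧ ¬x1) ∧ (¬(x1 ∧ x0) ∧ ¬(T ∧ x2))
  →9  (¬x2 ∧ ¬x1) ∧ ((¬x1 ∨ ¬x0) ∧ ¬(T ∧ x2))
  →10  (¬x2 ∧ ¬x1) ∧ ((¬x1 ∨ ¬x0) ∧ (¬T ∨ ¬x2))
  →11  (¬x2 ∧ ¬x1) ∧ ((¬x1 ∨ ¬x0) ∧ (F ∨ ¬x2))
  →12  (¬x2 ∧ ¬x1) ∧ ((¬x1 ∨ ¬x0) ∧ ¬x2)

Answer: normal form = (¬x2 ∧ ¬x1) ∧ ((¬x1 ∨ ¬x0) ∧ ¬x2)  (in 12 steps)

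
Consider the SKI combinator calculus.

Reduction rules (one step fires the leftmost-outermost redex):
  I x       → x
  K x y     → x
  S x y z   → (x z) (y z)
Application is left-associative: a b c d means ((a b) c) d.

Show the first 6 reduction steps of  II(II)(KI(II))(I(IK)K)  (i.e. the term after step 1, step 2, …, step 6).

Answer: after 6 steps: I(IK)K

Working:
  start: II(II)(KI(II))(I(IK)K)
  [1] I(II)(KI(II))(I(IK)K)
  [2] II(KI(II))(I(IK)K)
  [3] I(KI(II))(I(IK)K)
  [4] KI(II)(I(IK)K)
  [5] I(I(IK)K)
  [6] I(IK)K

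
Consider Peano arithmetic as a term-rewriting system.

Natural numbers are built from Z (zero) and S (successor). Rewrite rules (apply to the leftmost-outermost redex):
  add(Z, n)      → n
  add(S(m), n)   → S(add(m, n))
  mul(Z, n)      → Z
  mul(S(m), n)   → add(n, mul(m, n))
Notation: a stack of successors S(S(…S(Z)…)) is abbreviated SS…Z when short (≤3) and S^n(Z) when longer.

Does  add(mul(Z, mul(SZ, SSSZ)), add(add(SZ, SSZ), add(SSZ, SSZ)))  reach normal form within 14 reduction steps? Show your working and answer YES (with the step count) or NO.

  start: add(mul(Z, mul(SZ, SSSZ)), add(add(SZ, SSZ), add(SSZ, SSZ)))
  step 1: add(Z, add(add(SZ, SSZ), add(SSZ, SSZ)))
  step 2: add(add(SZ, SSZ), add(SSZ, SSZ))
  step 3: add(S(add(Z, SSZ)), add(SSZ, SSZ))
  step 4: S(add(add(Z, SSZ), add(SSZ, SSZ)))
  step 5: S(add(SSZ, add(SSZ, SSZ)))
  step 6: S(S(add(SZ, add(SSZ, SSZ))))
  step 7: S(S(S(add(Z, add(SSZ, SSZ)))))
  step 8: S(S(S(add(SSZ, SSZ))))
  step 9: S(S(S(S(add(SZ, SSZ)))))
  step 10: S(S(S(S(S(add(Z, SSZ))))))
  step 11: S^7(Z)

Answer: YES — reaches normal form S^7(Z) in 11 ≤ 14 steps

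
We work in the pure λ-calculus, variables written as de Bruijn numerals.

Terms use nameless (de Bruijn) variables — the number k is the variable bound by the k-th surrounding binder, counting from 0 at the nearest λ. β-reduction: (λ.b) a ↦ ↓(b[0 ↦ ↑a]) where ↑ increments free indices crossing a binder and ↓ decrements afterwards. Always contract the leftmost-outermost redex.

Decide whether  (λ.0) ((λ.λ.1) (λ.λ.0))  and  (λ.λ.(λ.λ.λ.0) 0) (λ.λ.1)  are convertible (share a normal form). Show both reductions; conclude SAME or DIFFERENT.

Term A:
  start: (λ.0) ((λ.λ.1) (λ.λ.0))
  →1  (λ.λ.1) (λ.λ.0)
  →2  λ.λ.λ.0

Term B:
  start: (λ.λ.(λ.λ.λ.0) 0) (λ.λ.1)
  →1  λ.(λ.λ.λ.0) 0
  →2  λ.λ.λ.0

Answer: SAME — A ⇓ λ.λ.λ.0, B ⇓ λ.λ.λ.0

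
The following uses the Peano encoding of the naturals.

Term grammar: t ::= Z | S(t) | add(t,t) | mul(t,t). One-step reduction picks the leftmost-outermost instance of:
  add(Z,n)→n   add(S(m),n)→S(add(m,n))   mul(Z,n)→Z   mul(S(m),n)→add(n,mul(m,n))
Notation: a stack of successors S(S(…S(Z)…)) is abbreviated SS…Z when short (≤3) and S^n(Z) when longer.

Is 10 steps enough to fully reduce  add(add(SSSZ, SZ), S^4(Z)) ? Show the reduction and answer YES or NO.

Answer: YES — reaches normal form S^8(Z) in 9 ≤ 10 steps

Reduction:
  start: add(add(SSSZ, SZ), S^4(Z))
  [1] add(S(add(SSZ, SZ)), S^4(Z))
  [2] S(add(add(SSZ, SZ), S^4(Z)))
  [3] S(add(S(add(SZ, SZ)), S^4(Z)))
  [4] S(S(add(add(SZ, SZ), S^4(Z))))
  [5] S(S(add(S(add(Z, SZ)), S^4(Z))))
  [6] S(S(S(add(add(Z, SZ), S^4(Z)))))
  [7] S(S(S(add(SZ, S^4(Z)))))
  [8] S(S(S(S(add(Z, S^4(Z))))))
  [9] S^8(Z)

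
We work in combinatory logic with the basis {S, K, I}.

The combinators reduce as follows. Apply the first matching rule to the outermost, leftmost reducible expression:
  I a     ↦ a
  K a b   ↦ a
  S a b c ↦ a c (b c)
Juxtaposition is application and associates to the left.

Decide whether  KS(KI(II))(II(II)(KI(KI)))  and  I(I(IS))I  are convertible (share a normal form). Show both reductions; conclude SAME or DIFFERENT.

Term A:
  start: KS(KI(II))(II(II)(KI(KI)))
  [1] S(II(II)(KI(KI)))
  [2] S(I(II)(KI(KI)))
  [3] S(II(KI(KI)))
  [4] S(I(KI(KI)))
  [5] S(KI(KI))
  [6] SI

Term B:
  start: I(I(IS))I
  [1] I(IS)I
  [2] ISI
  [3] SI

Answer: SAME — A ⇓ SI, B ⇓ SI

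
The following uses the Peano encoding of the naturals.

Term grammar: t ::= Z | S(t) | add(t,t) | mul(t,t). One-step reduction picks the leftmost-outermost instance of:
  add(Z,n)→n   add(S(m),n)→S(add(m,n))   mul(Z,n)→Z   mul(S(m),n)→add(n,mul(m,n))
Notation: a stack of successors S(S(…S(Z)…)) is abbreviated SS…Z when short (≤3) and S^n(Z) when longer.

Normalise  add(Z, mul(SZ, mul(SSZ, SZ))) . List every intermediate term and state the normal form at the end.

Answer: normal form = SSZ  (in 13 steps)

Derivation:
  start: add(Z, mul(SZ, mul(SSZ, SZ)))
  [1] mul(SZ, mul(SSZ, SZ))
  [2] add(mul(SSZ, SZ), mul(Z, mul(SSZ, SZ)))
  [3] add(add(SZ, mul(SZ, SZ)), mul(Z, mul(SSZ, SZ)))
  [4] add(S(add(Z, mul(SZ, SZ))), mul(Z, mul(SSZ, SZ)))
  [5] S(add(add(Z, mul(SZ, SZ)), mul(Z, mul(SSZ, SZ))))
  [6] S(add(mul(SZ, SZ), mul(Z, mul(SSZ, SZ))))
  [7] S(add(add(SZ, mul(Z, SZ)), mul(Z, mul(SSZ, SZ))))
  [8] S(add(S(add(Z, mul(Z, SZ))), mul(Z, mul(SSZ, SZ))))
  [9] S(S(add(add(Z, mul(Z, SZ)), mul(Z, mul(SSZ, SZ)))))
  [10] S(S(add(mul(Z, SZ), mul(Z, mul(SSZ, SZ)))))
  [11] S(S(add(Z, mul(Z, mul(SSZ, SZ)))))
  [12] S(S(mul(Z, mul(SSZ, SZ))))
  [13] SSZ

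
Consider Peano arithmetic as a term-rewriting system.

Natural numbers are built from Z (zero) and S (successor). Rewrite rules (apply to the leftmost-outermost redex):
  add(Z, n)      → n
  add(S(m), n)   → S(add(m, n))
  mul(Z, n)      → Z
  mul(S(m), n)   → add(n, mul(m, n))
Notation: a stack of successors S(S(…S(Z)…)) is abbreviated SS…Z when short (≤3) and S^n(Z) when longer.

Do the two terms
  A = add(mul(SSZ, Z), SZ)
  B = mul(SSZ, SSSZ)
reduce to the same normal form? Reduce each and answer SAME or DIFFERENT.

Term A:
  start: add(mul(SSZ, Z), SZ)
  [1] add(add(Z, mul(SZ, Z)), SZ)
  [2] add(mul(SZ, Z), SZ)
  [3] add(add(Z, mul(Z, Z)), SZ)
  [4] add(mul(Z, Z), SZ)
  [5] add(Z, SZ)
  [6] SZ

Term B:
  start: mul(SSZ, SSSZ)
  [1] add(SSSZ, mul(SZ, SSSZ))
  [2] S(add(SSZ, mul(SZ, SSSZ)))
  [3] S(S(add(SZ, mul(SZ, SSSZ))))
  [4] S(S(S(add(Z, mul(SZ, SSSZ)))))
  [5] S(S(S(mul(SZ, SSSZ))))
  [6] S(S(S(add(SSSZ, mul(Z, SSSZ)))))
  [7] S(S(S(S(add(SSZ, mul(Z, SSSZ))))))
  [8] S(S(S(S(S(add(SZ, mul(Z, SSSZ)))))))
  [9] S(S(S(S(S(S(add(Z, mul(Z, SSSZ))))))))
  [10] S(S(S(S(S(S(mul(Z, SSSZ)))))))
  [11] S^6(Z)

Answer: DIFFERENT — A ⇓ SZ, B ⇓ S^6(Z)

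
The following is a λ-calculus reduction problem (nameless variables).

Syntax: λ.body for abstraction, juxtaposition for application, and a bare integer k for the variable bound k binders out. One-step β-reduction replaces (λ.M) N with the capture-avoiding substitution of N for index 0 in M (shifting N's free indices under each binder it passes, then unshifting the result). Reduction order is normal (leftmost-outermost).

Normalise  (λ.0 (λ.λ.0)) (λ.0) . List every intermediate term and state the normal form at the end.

Answer: normal form = λ.λ.0  (in 2 steps)

Derivation:
  start: (λ.0 (λ.λ.0)) (λ.0)
  →1  (λ.0) (λ.λ.0)
  →2  λ.λ.0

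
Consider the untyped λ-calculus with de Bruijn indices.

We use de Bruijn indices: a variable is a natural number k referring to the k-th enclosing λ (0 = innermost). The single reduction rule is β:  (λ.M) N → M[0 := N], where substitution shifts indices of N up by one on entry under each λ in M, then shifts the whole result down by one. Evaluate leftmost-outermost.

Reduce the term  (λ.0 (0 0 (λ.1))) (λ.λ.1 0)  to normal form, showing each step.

Answer: normal form = λ.λ.λ.1 0  (in 7 steps)

Derivation:
  start: (λ.0 (0 0 (λ.1))) (λ.λ.1 0)
  [1] (λ.λ.1 0) ((λ.λ.1 0) (λ.λ.1 0) (λ.λ.λ.1 0))
  [2] λ.(λ.λ.1 0) (λ.λ.1 0) (λ.λ.λ.1 0) 0
  [3] λ.(λ.(λ.λ.1 0) 0) (λ.λ.λ.1 0) 0
  [4] λ.(λ.λ.1 0) (λ.λ.λ.1 0) 0
  [5] λ.(λ.(λ.λ.λ.1 0) 0) 0
  [6] λ.(λ.λ.λ.1 0) 0
  [7] λ.λ.λ.1 0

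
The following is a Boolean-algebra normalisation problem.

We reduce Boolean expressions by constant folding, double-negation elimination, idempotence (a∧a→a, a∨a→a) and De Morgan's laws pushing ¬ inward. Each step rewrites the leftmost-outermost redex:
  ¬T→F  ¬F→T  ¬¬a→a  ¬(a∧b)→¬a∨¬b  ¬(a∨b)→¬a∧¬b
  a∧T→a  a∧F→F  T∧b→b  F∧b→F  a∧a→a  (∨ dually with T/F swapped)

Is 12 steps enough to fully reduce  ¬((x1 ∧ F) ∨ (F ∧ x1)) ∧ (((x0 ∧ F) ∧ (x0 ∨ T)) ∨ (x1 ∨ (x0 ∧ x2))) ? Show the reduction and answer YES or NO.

  start: ¬((x1 ∧ F) ∨ (F ∧ x1)) ∧ (((x0 ∧ F) ∧ (x0 ∨ T)) ∨ (x1 ∨ (x0 ∧ x2)))
  [1] (¬(x1 ∧ F) ∧ ¬(F ∧ x1)) ∧ (((x0 ∧ F) ∧ (x0 ∨ T)) ∨ (x1 ∨ (x0 ∧ x2)))
  [2] ((¬x1 ∨ ¬F) ∧ ¬(F ∧ x1)) ∧ (((x0 ∧ F) ∧ (x0 ∨ T)) ∨ (x1 ∨ (x0 ∧ x2)))
  [3] ((¬x1 ∨ T) ∧ ¬(F ∧ x1)) ∧ (((x0 ∧ F) ∧ (x0 ∨ T)) ∨ (x1 ∨ (x0 ∧ x2)))
  [4] (T ∧ ¬(F ∧ x1)) ∧ (((x0 ∧ F) ∧ (x0 ∨ T)) ∨ (x1 ∨ (x0 ∧ x2)))
  [5] ¬(F ∧ x1) ∧ (((x0 ∧ F) ∧ (x0 ∨ T)) ∨ (x1 ∨ (x0 ∧ x2)))
  [6] (¬F ∨ ¬x1) ∧ (((x0 ∧ F) ∧ (x0 ∨ T)) ∨ (x1 ∨ (x0 ∧ x2)))
  [7] (T ∨ ¬x1) ∧ (((x0 ∧ F) ∧ (x0 ∨ T)) ∨ (x1 ∨ (x0 ∧ x2)))
  [8] T ∧ (((x0 ∧ F) ∧ (x0 ∨ T)) ∨ (x1 ∨ (x0 ∧ x2)))
  [9] ((x0 ∧ F) ∧ (x0 ∨ T)) ∨ (x1 ∨ (x0 ∧ x2))
  [10] (F ∧ (x0 ∨ T)) ∨ (x1 ∨ (x0 ∧ x2))
  [11] F ∨ (x1 ∨ (x0 ∧ x2))
  [12] x1 ∨ (x0 ∧ x2)

Answer: YES — reaches normal form x1 ∨ (x0 ∧ x2) in 12 ≤ 12 steps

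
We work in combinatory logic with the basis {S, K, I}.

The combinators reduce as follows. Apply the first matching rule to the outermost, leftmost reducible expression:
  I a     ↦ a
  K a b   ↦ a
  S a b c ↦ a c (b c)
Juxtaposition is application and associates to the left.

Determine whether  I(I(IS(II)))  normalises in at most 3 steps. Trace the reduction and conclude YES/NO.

  start: I(I(IS(II)))
  [1] I(IS(II))
  [2] IS(II)
  [3] S(II)

Answer: NO — after 3 steps the term is S(II), not yet normal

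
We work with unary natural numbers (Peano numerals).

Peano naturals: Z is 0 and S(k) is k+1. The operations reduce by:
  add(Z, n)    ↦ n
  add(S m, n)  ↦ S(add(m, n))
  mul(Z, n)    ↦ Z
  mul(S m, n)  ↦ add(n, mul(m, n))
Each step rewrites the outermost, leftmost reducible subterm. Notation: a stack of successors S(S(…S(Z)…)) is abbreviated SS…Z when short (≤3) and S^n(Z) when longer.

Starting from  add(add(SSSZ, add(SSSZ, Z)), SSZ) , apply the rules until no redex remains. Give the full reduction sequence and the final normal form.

  start: add(add(SSSZ, add(SSSZ, Z)), SSZ)
  [1] add(S(add(SSZ, add(SSSZ, Z))), SSZ)
  [2] S(add(add(SSZ, add(SSSZ, Z)), SSZ))
  [3] S(add(S(add(SZ, add(SSSZ, Z))), SSZ))
  [4] S(S(add(add(SZ, add(SSSZ, Z)), SSZ)))
  [5] S(S(add(S(add(Z, add(SSSZ, Z))), SSZ)))
  [6] S(S(S(add(add(Z, add(SSSZ, Z)), SSZ))))
  [7] S(S(S(add(add(SSSZ, Z), SSZ))))
  [8] S(S(S(add(S(add(SSZ, Z)), SSZ))))
  [9] S(S(S(S(add(add(SSZ, Z), SSZ)))))
  [10] S(S(S(S(add(S(add(SZ, Z)), SSZ)))))
  [11] S(S(S(S(S(add(add(SZ, Z), SSZ))))))
  [12] S(S(S(S(S(add(S(add(Z, Z)), SSZ))))))
  [13] S(S(S(S(S(S(add(add(Z, Z), SSZ)))))))
  [14] S(S(S(S(S(S(add(Z, SSZ)))))))
  [15] S^8(Z)

Answer: normal form = S^8(Z)  (in 15 steps)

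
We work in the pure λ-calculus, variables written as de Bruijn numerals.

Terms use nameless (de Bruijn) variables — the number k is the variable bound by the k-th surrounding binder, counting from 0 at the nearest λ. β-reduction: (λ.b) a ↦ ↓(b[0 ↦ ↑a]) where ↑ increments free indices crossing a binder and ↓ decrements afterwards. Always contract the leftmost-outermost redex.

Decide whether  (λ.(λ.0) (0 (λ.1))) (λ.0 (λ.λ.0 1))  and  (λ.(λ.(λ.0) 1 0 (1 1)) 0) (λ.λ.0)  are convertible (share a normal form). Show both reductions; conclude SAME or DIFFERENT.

Term A:
  start: (λ.(λ.0) (0 (λ.1))) (λ.0 (λ.λ.0 1))
  →1  (λ.0) ((λ.0 (λ.λ.0 1)) (λ.λ.0 (λ.λ.0 1)))
  →2  (λ.0 (λ.λ.0 1)) (λ.λ.0 (λ.λ.0 1))
  →3  (λ.λ.0 (λ.λ.0 1)) (λ.λ.0 1)
  →4  λ.0 (λ.λ.0 1)

Term B:
  start: (λ.(λ.(λ.0) 1 0 (1 1)) 0) (λ.λ.0)
  →1  (λ.(λ.0) (λ.λ.0) 0 ((λ.λ.0) (λ.λ.0))) (λ.λ.0)
  →2  (λ.0) (λ.λ.0) (λ.λ.0) ((λ.λ.0) (λ.λ.0))
  →3  (λ.λ.0) (λ.λ.0) ((λ.λ.0) (λ.λ.0))
  →4  (λ.0) ((λ.λ.0) (λ.λ.0))
  →5  (λ.λ.0) (λ.λ.0)
  →6  λ.0

Answer: DIFFERENT — A ⇓ λ.0 (λ.λ.0 1), B ⇓ λ.0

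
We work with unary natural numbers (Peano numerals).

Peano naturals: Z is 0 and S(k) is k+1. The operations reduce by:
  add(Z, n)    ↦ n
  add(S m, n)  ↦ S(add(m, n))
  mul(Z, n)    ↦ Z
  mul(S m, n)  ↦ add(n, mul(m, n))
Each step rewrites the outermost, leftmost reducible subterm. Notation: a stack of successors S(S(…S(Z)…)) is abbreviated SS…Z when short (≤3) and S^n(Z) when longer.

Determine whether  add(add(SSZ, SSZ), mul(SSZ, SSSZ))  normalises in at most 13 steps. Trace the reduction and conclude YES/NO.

Answer: NO — after 13 steps the term is S(S(S(S(S(S(S(mul(SZ, SSSZ)))))))), not yet normal

Derivation:
  start: add(add(SSZ, SSZ), mul(SSZ, SSSZ))
  step 1: add(S(add(SZ, SSZ)), mul(SSZ, SSSZ))
  step 2: S(add(add(SZ, SSZ), mul(SSZ, SSSZ)))
  step 3: S(add(S(add(Z, SSZ)), mul(SSZ, SSSZ)))
  step 4: S(S(add(add(Z, SSZ), mul(SSZ, SSSZ))))
  step 5: S(S(add(SSZ, mul(SSZ, SSSZ))))
  step 6: S(S(S(add(SZ, mul(SSZ, SSSZ)))))
  step 7: S(S(S(S(add(Z, mul(SSZ, SSSZ))))))
  step 8: S(S(S(S(mul(SSZ, SSSZ)))))
  step 9: S(S(S(S(add(SSSZ, mul(SZ, SSSZ))))))
  step 10: S(S(S(S(S(add(SSZ, mul(SZ, SSSZ)))))))
  step 11: S(S(S(S(S(S(add(SZ, mul(SZ, SSSZ))))))))
  step 12: S(S(S(S(S(S(S(add(Z, mul(SZ, SSSZ)))))))))
  step 13: S(S(S(S(S(S(S(mul(SZ, SSSZ))))))))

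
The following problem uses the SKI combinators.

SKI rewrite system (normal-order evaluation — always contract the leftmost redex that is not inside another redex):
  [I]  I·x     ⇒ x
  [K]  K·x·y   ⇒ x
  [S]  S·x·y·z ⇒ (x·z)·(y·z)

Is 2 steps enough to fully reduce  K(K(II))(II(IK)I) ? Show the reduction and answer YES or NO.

Answer: YES — reaches normal form KI in 2 ≤ 2 steps

Reduction:
  start: K(K(II))(II(IK)I)
  →1  K(II)
  →2  KI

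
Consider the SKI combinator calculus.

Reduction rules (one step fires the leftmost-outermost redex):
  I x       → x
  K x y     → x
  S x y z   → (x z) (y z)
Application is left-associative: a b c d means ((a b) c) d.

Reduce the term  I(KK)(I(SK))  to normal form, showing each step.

Answer: normal form = K  (in 2 steps)

Reduction:
  start: I(KK)(I(SK))
  [1] KK(I(SK))
  [2] K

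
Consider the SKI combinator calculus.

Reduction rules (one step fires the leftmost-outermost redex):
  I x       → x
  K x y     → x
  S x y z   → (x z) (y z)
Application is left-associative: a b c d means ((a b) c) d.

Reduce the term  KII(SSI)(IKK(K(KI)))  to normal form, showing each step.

  start: KII(SSI)(IKK(K(KI)))
  [1] I(SSI)(IKK(K(KI)))
  [2] SSI(IKK(K(KI)))
  [3] S(IKK(K(KI)))(I(IKK(K(KI))))
  [4] S(KK(K(KI)))(I(IKK(K(KI))))
  [5] SK(I(IKK(K(KI))))
  [6] SK(IKK(K(KI)))
  [7] SK(KK(K(KI)))
  [8] SKK

Answer: normal form = SKK  (in 8 steps)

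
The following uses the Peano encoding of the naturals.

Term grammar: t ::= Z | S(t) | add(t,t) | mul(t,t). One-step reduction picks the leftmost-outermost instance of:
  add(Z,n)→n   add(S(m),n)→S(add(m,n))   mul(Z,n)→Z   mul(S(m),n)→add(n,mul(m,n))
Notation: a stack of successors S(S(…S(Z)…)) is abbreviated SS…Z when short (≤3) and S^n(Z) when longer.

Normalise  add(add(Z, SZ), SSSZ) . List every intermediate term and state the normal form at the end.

  start: add(add(Z, SZ), SSSZ)
  [1] add(SZ, SSSZ)
  [2] S(add(Z, SSSZ))
  [3] S^4(Z)

Answer: normal form = S^4(Z)  (in 3 steps)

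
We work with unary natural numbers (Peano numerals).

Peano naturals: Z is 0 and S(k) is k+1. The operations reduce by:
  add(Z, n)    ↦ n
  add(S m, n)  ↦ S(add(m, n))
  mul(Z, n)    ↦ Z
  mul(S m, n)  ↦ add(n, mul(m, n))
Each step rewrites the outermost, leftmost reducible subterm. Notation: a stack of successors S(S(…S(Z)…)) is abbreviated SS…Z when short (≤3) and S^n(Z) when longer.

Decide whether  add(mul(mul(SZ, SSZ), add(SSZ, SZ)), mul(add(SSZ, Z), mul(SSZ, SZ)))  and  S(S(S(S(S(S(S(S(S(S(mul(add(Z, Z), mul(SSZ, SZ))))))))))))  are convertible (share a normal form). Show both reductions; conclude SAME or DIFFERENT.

Term A:
  start: add(mul(mul(SZ, SSZ), add(SSZ, SZ)), mul(add(SSZ, Z), mul(SSZ, SZ)))
  →1  add(mul(add(SSZ, mul(Z, SSZ)), add(SSZ, SZ)), mul(add(SSZ, Z), mul(SSZ, SZ)))
  →2  add(mul(S(add(SZ, mul(Z, SSZ))), add(SSZ, SZ)), mul(add(SSZ, Z), mul(SSZ, SZ)))
  →3  add(add(add(SSZ, SZ), mul(add(SZ, mul(Z, SSZ)), add(SSZ, SZ))), mul(add(SSZ, Z), mul(SSZ, SZ)))
  →4  add(add(S(add(SZ, SZ)), mul(add(SZ, mul(Z, SSZ)), add(SSZ, SZ))), mul(add(SSZ, Z), mul(SSZ, SZ)))
  →5  add(S(add(add(SZ, SZ), mul(add(SZ, mul(Z, SSZ)), add(SSZ, SZ)))), mul(add(SSZ, Z), mul(SSZ, SZ)))
  →6  S(add(add(add(SZ, SZ), mul(add(SZ, mul(Z, SSZ)), add(SSZ, SZ))), mul(add(SSZ, Z), mul(SSZ, SZ))))
  →7  S(add(add(S(add(Z, SZ)), mul(add(SZ, mul(Z, SSZ)), add(SSZ, SZ))), mul(add(SSZ, Z), mul(SSZ, SZ))))
  →8  S(add(S(add(add(Z, SZ), mul(add(SZ, mul(Z, SSZ)), add(SSZ, SZ)))), mul(add(SSZ, Z), mul(SSZ, SZ))))
  →9  S(S(add(add(add(Z, SZ), mul(add(SZ, mul(Z, SSZ)), add(SSZ, SZ))), mul(add(SSZ, Z), mul(SSZ, SZ)))))
  →10  S(S(add(add(SZ, mul(add(SZ, mul(Z, SSZ)), add(SSZ, SZ))), mul(add(SSZ, Z), mul(SSZ, SZ)))))
  →11  S(S(add(S(add(Z, mul(add(SZ, mul(Z, SSZ)), add(SSZ, SZ)))), mul(add(SSZ, Z), mul(SSZ, SZ)))))
  →12  S(S(S(add(add(Z, mul(add(SZ, mul(Z, SSZ)), add(SSZ, SZ))), mul(add(SSZ, Z), mul(SSZ, SZ))))))
  →13  S(S(S(add(mul(add(SZ, mul(Z, SSZ)), add(SSZ, SZ)), mul(add(SSZ, Z), mul(SSZ, SZ))))))
  →14  S(S(S(add(mul(S(add(Z, mul(Z, SSZ))), add(SSZ, SZ)), mul(add(SSZ, Z), mul(SSZ, SZ))))))
  →15  S(S(S(add(add(add(SSZ, SZ), mul(add(Z, mul(Z, SSZ)), add(SSZ, SZ))), mul(add(SSZ, Z), mul(SSZ, SZ))))))
  →16  S(S(S(add(add(S(add(SZ, SZ)), mul(add(Z, mul(Z, SSZ)), add(SSZ, SZ))), mul(add(SSZ, Z), mul(SSZ, SZ))))))
  →17  S(S(S(add(S(add(add(SZ, SZ), mul(add(Z, mul(Z, SSZ)), add(SSZ, SZ)))), mul(add(SSZ, Z), mul(SSZ, SZ))))))
  →18  S(S(S(S(add(add(add(SZ, SZ), mul(add(Z, mul(Z, SSZ)), add(SSZ, SZ))), mul(add(SSZ, Z), mul(SSZ, SZ)))))))
  →19  S(S(S(S(add(add(S(add(Z, SZ)), mul(add(Z, mul(Z, SSZ)), add(SSZ, SZ))), mul(add(SSZ, Z), mul(SSZ, SZ)))))))
  →20  S(S(S(S(add(S(add(add(Z, SZ), mul(add(Z, mul(Z, SSZ)), add(SSZ, SZ)))), mul(add(SSZ, Z), mul(SSZ, SZ)))))))
  →21  S(S(S(S(S(add(add(add(Z, SZ), mul(add(Z, mul(Z, SSZ)), add(SSZ, SZ))), mul(add(SSZ, Z), mul(SSZ, SZ))))))))
  →22  S(S(S(S(S(add(add(SZ, mul(add(Z, mul(Z, SSZ)), add(SSZ, SZ))), mul(add(SSZ, Z), mul(SSZ, SZ))))))))
  →23  S(S(S(S(S(add(S(add(Z, mul(add(Z, mul(Z, SSZ)), add(SSZ, SZ)))), mul(add(SSZ, Z), mul(SSZ, SZ))))))))
  →24  S(S(S(S(S(S(add(add(Z, mul(add(Z, mul(Z, SSZ)), add(SSZ, SZ))), mul(add(SSZ, Z), mul(SSZ, SZ)))))))))
  →25  S(S(S(S(S(S(add(mul(add(Z, mul(Z, SSZ)), add(SSZ, SZ)), mul(add(SSZ, Z), mul(SSZ, SZ)))))))))
  →26  S(S(S(S(S(S(add(mul(mul(Z, SSZ), add(SSZ, SZ)), mul(add(SSZ, Z), mul(SSZ, SZ)))))))))
  →27  S(S(S(S(S(S(add(mul(Z, add(SSZ, SZ)), mul(add(SSZ, Z), mul(SSZ, SZ)))))))))
  →28  S(S(S(S(S(S(add(Z, mul(add(SSZ, Z), mul(SSZ, SZ)))))))))
  →29  S(S(S(S(S(S(mul(add(SSZ, Z), mul(SSZ, SZ))))))))
  →30  S(S(S(S(S(S(mul(S(add(SZ, Z)), mul(SSZ, SZ))))))))
  →31  S(S(S(S(S(S(add(mul(SSZ, SZ), mul(add(SZ, Z), mul(SSZ, SZ)))))))))
  →32  S(S(S(S(S(S(add(add(SZ, mul(SZ, SZ)), mul(add(SZ, Z), mul(SSZ, SZ)))))))))
  →33  S(S(S(S(S(S(add(S(add(Z, mul(SZ, SZ))), mul(add(SZ, Z), mul(SSZ, SZ)))))))))
  →34  S(S(S(S(S(S(S(add(add(Z, mul(SZ, SZ)), mul(add(SZ, Z), mul(SSZ, SZ))))))))))
  →35  S(S(S(S(S(S(S(add(mul(SZ, SZ), mul(add(SZ, Z), mul(SSZ, SZ))))))))))
  →36  S(S(S(S(S(S(S(add(add(SZ, mul(Z, SZ)), mul(add(SZ, Z), mul(SSZ, SZ))))))))))
  →37  S(S(S(S(S(S(S(add(S(add(Z, mul(Z, SZ))), mul(add(SZ, Z), mul(SSZ, SZ))))))))))
  →38  S(S(S(S(S(S(S(S(add(add(Z, mul(Z, SZ)), mul(add(SZ, Z), mul(SSZ, SZ)))))))))))
  →39  S(S(S(S(S(S(S(S(add(mul(Z, SZ), mul(add(SZ, Z), mul(SSZ, SZ)))))))))))
  →40  S(S(S(S(S(S(S(S(add(Z, mul(add(SZ, Z), mul(SSZ, SZ)))))))))))
  →41  S(S(S(S(S(S(S(S(mul(add(SZ, Z), mul(SSZ, SZ))))))))))
  →42  S(S(S(S(S(S(S(S(mul(S(add(Z, Z)), mul(SSZ, SZ))))))))))
  →43  S(S(S(S(S(S(S(S(add(mul(SSZ, SZ), mul(add(Z, Z), mul(SSZ, SZ)))))))))))
  →44  S(S(S(S(S(S(S(S(add(add(SZ, mul(SZ, SZ)), mul(add(Z, Z), mul(SSZ, SZ)))))))))))
  →45  S(S(S(S(S(S(S(S(add(S(add(Z, mul(SZ, SZ))), mul(add(Z, Z), mul(SSZ, SZ)))))))))))
  →46  S(S(S(S(S(S(S(S(S(add(add(Z, mul(SZ, SZ)), mul(add(Z, Z), mul(SSZ, SZ))))))))))))
  →47  S(S(S(S(S(S(S(S(S(add(mul(SZ, SZ), mul(add(Z, Z), mul(SSZ, SZ))))))))))))
  →48  S(S(S(S(S(S(S(S(S(add(add(SZ, mul(Z, SZ)), mul(add(Z, Z), mul(SSZ, SZ))))))))))))
  →49  S(S(S(S(S(S(S(S(S(add(S(add(Z, mul(Z, SZ))), mul(add(Z, Z), mul(SSZ, SZ))))))))))))
  →50  S(S(S(S(S(S(S(S(S(S(add(add(Z, mul(Z, SZ)), mul(add(Z, Z), mul(SSZ, SZ)))))))))))))
  →51  S(S(S(S(S(S(S(S(S(S(add(mul(Z, SZ), mul(add(Z, Z), mul(SSZ, SZ)))))))))))))
  →52  S(S(S(S(S(S(S(S(S(S(add(Z, mul(add(Z, Z), mul(SSZ, SZ)))))))))))))
  →53  S(S(S(S(S(S(S(S(S(S(mul(add(Z, Z), mul(SSZ, SZ))))))))))))
  →54  S(S(S(S(S(S(S(S(S(S(mul(Z, mul(SSZ, SZ))))))))))))
  →55  S^10(Z)

Term B:
  start: S(S(S(S(S(S(S(S(S(S(mul(add(Z, Z), mul(SSZ, SZ))))))))))))
  →1  S(S(S(S(S(S(S(S(S(S(mul(Z, mul(SSZ, SZ))))))))))))
  →2  S^10(Z)

Answer: SAME — A ⇓ S^10(Z), B ⇓ S^10(Z)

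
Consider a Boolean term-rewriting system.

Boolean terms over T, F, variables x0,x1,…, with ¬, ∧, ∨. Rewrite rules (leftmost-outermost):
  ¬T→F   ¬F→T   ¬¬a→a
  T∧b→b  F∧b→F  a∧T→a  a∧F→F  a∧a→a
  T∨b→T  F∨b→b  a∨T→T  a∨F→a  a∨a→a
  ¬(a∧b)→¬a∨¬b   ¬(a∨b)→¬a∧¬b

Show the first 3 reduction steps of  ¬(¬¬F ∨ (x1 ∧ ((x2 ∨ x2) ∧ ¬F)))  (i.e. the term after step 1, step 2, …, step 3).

Answer: after 3 steps: T ∧ ¬(x1 ∧ ((x2 ∨ x2) ∧ ¬F))

Reduction:
  start: ¬(¬¬F ∨ (x1 ∧ ((x2 ∨ x2) ∧ ¬F)))
  step 1: ¬¬¬F ∧ ¬(x1 ∧ ((x2 ∨ x2) ∧ ¬F))
  step 2: ¬F ∧ ¬(x1 ∧ ((x2 ∨ x2) ∧ ¬F))
  step 3: T ∧ ¬(x1 ∧ ((x2 ∨ x2) ∧ ¬F))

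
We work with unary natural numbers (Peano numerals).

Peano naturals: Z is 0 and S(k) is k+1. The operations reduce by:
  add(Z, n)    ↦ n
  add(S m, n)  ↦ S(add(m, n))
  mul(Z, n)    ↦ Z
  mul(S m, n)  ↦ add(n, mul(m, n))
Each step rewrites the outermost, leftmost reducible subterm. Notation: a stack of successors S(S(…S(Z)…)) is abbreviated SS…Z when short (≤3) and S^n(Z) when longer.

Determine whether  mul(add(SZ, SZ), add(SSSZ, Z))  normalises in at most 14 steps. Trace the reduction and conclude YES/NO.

Answer: NO — after 14 steps the term is S(S(S(S(add(add(SSZ, Z), mul(Z, add(SSSZ, Z))))))), not yet normal

Derivation:
  start: mul(add(SZ, SZ), add(SSSZ, Z))
  [1] mul(S(add(Z, SZ)), add(SSSZ, Z))
  [2] add(add(SSSZ, Z), mul(add(Z, SZ), add(SSSZ, Z)))
  [3] add(S(add(SSZ, Z)), mul(add(Z, SZ), add(SSSZ, Z)))
  [4] S(add(add(SSZ, Z), mul(add(Z, SZ), add(SSSZ, Z))))
  [5] S(add(S(add(SZ, Z)), mul(add(Z, SZ), add(SSSZ, Z))))
  [6] S(S(add(add(SZ, Z), mul(add(Z, SZ), add(SSSZ, Z)))))
  [7] S(S(add(S(add(Z, Z)), mul(add(Z, SZ), add(SSSZ, Z)))))
  [8] S(S(S(add(add(Z, Z), mul(add(Z, SZ), add(SSSZ, Z))))))
  [9] S(S(S(add(Z, mul(add(Z, SZ), add(SSSZ, Z))))))
  [10] S(S(S(mul(add(Z, SZ), add(SSSZ, Z)))))
  [11] S(S(S(mul(SZ, add(SSSZ, Z)))))
  [12] S(S(S(add(add(SSSZ, Z), mul(Z, add(SSSZ, Z))))))
  [13] S(S(S(add(S(add(SSZ, Z)), mul(Z, add(SSSZ, Z))))))
  [14] S(S(S(S(add(add(SSZ, Z), mul(Z, add(SSSZ, Z)))))))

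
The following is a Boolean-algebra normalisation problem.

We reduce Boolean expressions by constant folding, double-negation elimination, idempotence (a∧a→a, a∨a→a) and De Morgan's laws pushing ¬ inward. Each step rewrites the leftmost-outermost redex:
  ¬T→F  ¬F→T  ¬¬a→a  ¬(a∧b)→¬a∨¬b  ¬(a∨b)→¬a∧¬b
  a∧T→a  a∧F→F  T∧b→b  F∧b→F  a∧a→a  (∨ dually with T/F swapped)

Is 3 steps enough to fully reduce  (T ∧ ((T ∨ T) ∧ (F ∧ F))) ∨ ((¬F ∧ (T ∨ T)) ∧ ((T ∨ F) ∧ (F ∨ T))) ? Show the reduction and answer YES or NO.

Answer: NO — after 3 steps the term is (F ∧ F) ∨ ((¬F ∧ (T ∨ T)) ∧ ((T ∨ F) ∧ (F ∨ T))), not yet normal

Reduction:
  start: (T ∧ ((T ∨ T) ∧ (F ∧ F))) ∨ ((¬F ∧ (T ∨ T)) ∧ ((T ∨ F) ∧ (F ∨ T)))
  [1] ((T ∨ T) ∧ (F ∧ F)) ∨ ((¬F ∧ (T ∨ T)) ∧ ((T ∨ F) ∧ (F ∨ T)))
  [2] (T ∧ (F ∧ F)) ∨ ((¬F ∧ (T ∨ T)) ∧ ((T ∨ F) ∧ (F ∨ T)))
  [3] (F ∧ F) ∨ ((¬F ∧ (T ∨ T)) ∧ ((T ∨ F) ∧ (F ∨ T)))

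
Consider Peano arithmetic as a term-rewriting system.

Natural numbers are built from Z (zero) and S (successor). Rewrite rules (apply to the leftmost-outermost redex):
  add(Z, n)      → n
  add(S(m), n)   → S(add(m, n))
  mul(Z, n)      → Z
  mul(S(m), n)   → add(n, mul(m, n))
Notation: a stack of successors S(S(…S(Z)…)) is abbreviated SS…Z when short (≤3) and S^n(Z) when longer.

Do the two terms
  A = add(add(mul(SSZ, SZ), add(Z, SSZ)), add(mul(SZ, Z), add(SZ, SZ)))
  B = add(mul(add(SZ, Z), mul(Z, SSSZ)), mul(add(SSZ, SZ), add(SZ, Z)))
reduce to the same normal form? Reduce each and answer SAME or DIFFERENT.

Answer: DIFFERENT — A ⇓ S^6(Z), B ⇓ SSSZ

Derivation:
Term A:
  start: add(add(mul(SSZ, SZ), add(Z, SSZ)), add(mul(SZ, Z), add(SZ, SZ)))
  [1] add(add(add(SZ, mul(SZ, SZ)), add(Z, SSZ)), add(mul(SZ, Z), add(SZ, SZ)))
  [2] add(add(S(add(Z, mul(SZ, SZ))), add(Z, SSZ)), add(mul(SZ, Z), add(SZ, SZ)))
  [3] add(S(add(add(Z, mul(SZ, SZ)), add(Z, SSZ))), add(mul(SZ, Z), add(SZ, SZ)))
  [4] S(add(add(add(Z, mul(SZ, SZ)), add(Z, SSZ)), add(mul(SZ, Z), add(SZ, SZ))))
  [5] S(add(add(mul(SZ, SZ), add(Z, SSZ)), add(mul(SZ, Z), add(SZ, SZ))))
  [6] S(add(add(add(SZ, mul(Z, SZ)), add(Z, SSZ)), add(mul(SZ, Z), add(SZ, SZ))))
  [7] S(add(add(S(add(Z, mul(Z, SZ))), add(Z, SSZ)), add(mul(SZ, Z), add(SZ, SZ))))
  [8] S(add(S(add(add(Z, mul(Z, SZ)), add(Z, SSZ))), add(mul(SZ, Z), add(SZ, SZ))))
  [9] S(S(add(add(add(Z, mul(Z, SZ)), add(Z, SSZ)), add(mul(SZ, Z), add(SZ, SZ)))))
  [10] S(S(add(add(mul(Z, SZ), add(Z, SSZ)), add(mul(SZ, Z), add(SZ, SZ)))))
  [11] S(S(add(add(Z, add(Z, SSZ)), add(mul(SZ, Z), add(SZ, SZ)))))
  [12] S(S(add(add(Z, SSZ), add(mul(SZ, Z), add(SZ, SZ)))))
  [13] S(S(add(SSZ, add(mul(SZ, Z), add(SZ, SZ)))))
  [14] S(S(S(add(SZ, add(mul(SZ, Z), add(SZ, SZ))))))
  [15] S(S(S(S(add(Z, add(mul(SZ, Z), add(SZ, SZ)))))))
  [16] S(S(S(S(add(mul(SZ, Z), add(SZ, SZ))))))
  [17] S(S(S(S(add(add(Z, mul(Z, Z)), add(SZ, SZ))))))
  [18] S(S(S(S(add(mul(Z, Z), add(SZ, SZ))))))
  [19] S(S(S(S(add(Z, add(SZ, SZ))))))
  [20] S(S(S(S(add(SZ, SZ)))))
  [21] S(S(S(S(S(add(Z, SZ))))))
  [22] S^6(Z)

Term B:
  start: add(mul(add(SZ, Z), mul(Z, SSSZ)), mul(add(SSZ, SZ), add(SZ, Z)))
  [1] add(mul(S(add(Z, Z)), mul(Z, SSSZ)), mul(add(SSZ, SZ), add(SZ, Z)))
  [2] add(add(mul(Z, SSSZ), mul(add(Z, Z), mul(Z, SSSZ))), mul(add(SSZ, SZ), add(SZ, Z)))
  [3] add(add(Z, mul(add(Z, Z), mul(Z, SSSZ))), mul(add(SSZ, SZ), add(SZ, Z)))
  [4] add(mul(add(Z, Z), mul(Z, SSSZ)), mul(add(SSZ, SZ), add(SZ, Z)))
  [5] add(mul(Z, mul(Z, SSSZ)), mul(add(SSZ, SZ), add(SZ, Z)))
  [6] add(Z, mul(add(SSZ, SZ), add(SZ, Z)))
  [7] mul(add(SSZ, SZ), add(SZ, Z))
  [8] mul(S(add(SZ, SZ)), add(SZ, Z))
  [9] add(add(SZ, Z), mul(add(SZ, SZ), add(SZ, Z)))
  [10] add(S(add(Z, Z)), mul(add(SZ, SZ), add(SZ, Z)))
  [11] S(add(add(Z, Z), mul(add(SZ, SZ), add(SZ, Z))))
  [12] S(add(Z, mul(add(SZ, SZ), add(SZ, Z))))
  [13] S(mul(add(SZ, SZ), add(SZ, Z)))
  [14] S(mul(S(add(Z, SZ)), add(SZ, Z)))
  [15] S(add(add(SZ, Z), mul(add(Z, SZ), add(SZ, Z))))
  [16] S(add(S(add(Z, Z)), mul(add(Z, SZ), add(SZ, Z))))
  [17] S(S(add(add(Z, Z), mul(add(Z, SZ), add(SZ, Z)))))
  [18] S(S(add(Z, mul(add(Z, SZ), add(SZ, Z)))))
  [19] S(S(mul(add(Z, SZ), add(SZ, Z))))
  [20] S(S(mul(SZ, add(SZ, Z))))
  [21] S(S(add(add(SZ, Z), mul(Z, add(SZ, Z)))))
  [22] S(S(add(S(add(Z, Z)), mul(Z, add(SZ, Z)))))
  [23] S(S(S(add(add(Z, Z), mul(Z, add(SZ, Z))))))
  [24] S(S(S(add(Z, mul(Z, add(SZ, Z))))))
  [25] S(S(S(mul(Z, add(SZ, Z)))))
  [26] SSSZ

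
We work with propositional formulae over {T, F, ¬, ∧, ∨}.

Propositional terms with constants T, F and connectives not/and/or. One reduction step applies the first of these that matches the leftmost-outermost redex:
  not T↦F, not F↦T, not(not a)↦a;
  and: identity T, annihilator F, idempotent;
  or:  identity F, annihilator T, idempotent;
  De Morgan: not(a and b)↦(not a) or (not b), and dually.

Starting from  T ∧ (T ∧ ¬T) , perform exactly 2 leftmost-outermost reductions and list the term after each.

Answer: after 2 steps: ¬T

Derivation:
  start: T ∧ (T ∧ ¬T)
  [1] T ∧ ¬T
  [2] ¬T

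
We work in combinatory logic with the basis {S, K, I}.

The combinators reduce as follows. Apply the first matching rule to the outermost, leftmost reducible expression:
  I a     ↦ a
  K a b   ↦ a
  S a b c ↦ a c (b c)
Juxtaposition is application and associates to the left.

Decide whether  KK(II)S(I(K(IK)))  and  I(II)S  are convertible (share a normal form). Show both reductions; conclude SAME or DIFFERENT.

Answer: SAME — A ⇓ S, B ⇓ S

Working:
Term A:
  start: KK(II)S(I(K(IK)))
  →1  KS(I(K(IK)))
  →2  S

Term B:
  start: I(II)S
  →1  IIS
  →2  IS
  →3  S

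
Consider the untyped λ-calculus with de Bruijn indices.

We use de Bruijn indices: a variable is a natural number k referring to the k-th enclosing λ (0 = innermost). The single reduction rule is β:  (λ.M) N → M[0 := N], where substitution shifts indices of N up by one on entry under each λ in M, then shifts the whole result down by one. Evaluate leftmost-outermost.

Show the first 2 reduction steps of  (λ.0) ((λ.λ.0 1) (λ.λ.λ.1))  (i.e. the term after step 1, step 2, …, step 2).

  start: (λ.0) ((λ.λ.0 1) (λ.λ.λ.1))
  [1] (λ.λ.0 1) (λ.λ.λ.1)
  [2] λ.0 (λ.λ.λ.1)

Answer: after 2 steps: λ.0 (λ.λ.λ.1)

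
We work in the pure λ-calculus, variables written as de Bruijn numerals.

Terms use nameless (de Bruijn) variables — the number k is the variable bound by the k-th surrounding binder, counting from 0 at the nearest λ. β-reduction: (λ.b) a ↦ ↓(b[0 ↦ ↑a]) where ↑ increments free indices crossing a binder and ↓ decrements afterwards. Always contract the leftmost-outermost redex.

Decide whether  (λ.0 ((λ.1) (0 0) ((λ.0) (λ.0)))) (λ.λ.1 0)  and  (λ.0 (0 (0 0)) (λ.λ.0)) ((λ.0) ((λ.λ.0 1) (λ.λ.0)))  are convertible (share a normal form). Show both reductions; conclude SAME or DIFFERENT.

Answer: DIFFERENT — A ⇓ λ.0, B ⇓ λ.λ.0

Reduction:
Term A:
  start: (λ.0 ((λ.1) (0 0) ((λ.0) (λ.0)))) (λ.λ.1 0)
  [1] (λ.λ.1 0) ((λ.λ.λ.1 0) ((λ.λ.1 0) (λ.λ.1 0)) ((λ.0) (λ.0)))
  [2] λ.(λ.λ.λ.1 0) ((λ.λ.1 0) (λ.λ.1 0)) ((λ.0) (λ.0)) 0
  [3] λ.(λ.λ.1 0) ((λ.0) (λ.0)) 0
  [4] λ.(λ.(λ.0) (λ.0) 0) 0
  [5] λ.(λ.0) (λ.0) 0
  [6] λ.(λ.0) 0
  [7] λ.0

Term B:
  start: (λ.0 (0 (0 0)) (λ.λ.0)) ((λ.0) ((λ.λ.0 1) (λ.λ.0)))
  [1] (λ.0) ((λ.λ.0 1) (λ.λ.0)) ((λ.0) ((λ.λ.0 1) (λ.λ.0)) ((λ.0) ((λ.λ.0 1) (λ.λ.0)) ((λ.0) ((λ.λ.0 1) (λ.λ.0))))) (λ.λ.0)
  [2] (λ.λ.0 1) (λ.λ.0) ((λ.0) ((λ.λ.0 1) (λ.λ.0)) ((λ.0) ((λ.λ.0 1) (λ.λ.0)) ((λ.0) ((λ.λ.0 1) (λ.λ.0))))) (λ.λ.0)
  [3] (λ.0 (λ.λ.0)) ((λ.0) ((λ.λ.0 1) (λ.λ.0)) ((λ.0) ((λ.λ.0 1) (λ.λ.0)) ((λ.0) ((λ.λ.0 1) (λ.λ.0))))) (λ.λ.0)
  [4] (λ.0) ((λ.λ.0 1) (λ.λ.0)) ((λ.0) ((λ.λ.0 1) (λ.λ.0)) ((λ.0) ((λ.λ.0 1) (λ.λ.0)))) (λ.λ.0) (λ.λ.0)
  [5] (λ.λ.0 1) (λ.λ.0) ((λ.0) ((λ.λ.0 1) (λ.λ.0)) ((λ.0) ((λ.λ.0 1) (λ.λ.0)))) (λ.λ.0) (λ.λ.0)
  [6] (λ.0 (λ.λ.0)) ((λ.0) ((λ.λ.0 1) (λ.λ.0)) ((λ.0) ((λ.λ.0 1) (λ.λ.0)))) (λ.λ.0) (λ.λ.0)
  [7] (λ.0) ((λ.λ.0 1) (λ.λ.0)) ((λ.0) ((λ.λ.0 1) (λ.λ.0))) (λ.λ.0) (λ.λ.0) (λ.λ.0)
  [8] (λ.λ.0 1) (λ.λ.0) ((λ.0) ((λ.λ.0 1) (λ.λ.0))) (λ.λ.0) (λ.λ.0) (λ.λ.0)
  [9] (λ.0 (λ.λ.0)) ((λ.0) ((λ.λ.0 1) (λ.λ.0))) (λ.λ.0) (λ.λ.0) (λ.λ.0)
  [10] (λ.0) ((λ.λ.0 1) (λ.λ.0)) (λ.λ.0) (λ.λ.0) (λ.λ.0) (λ.λ.0)
  [11] (λ.λ.0 1) (λ.λ.0) (λ.λ.0) (λ.λ.0) (λ.λ.0) (λ.λ.0)
  [12] (λ.0 (λ.λ.0)) (λ.λ.0) (λ.λ.0) (λ.λ.0) (λ.λ.0)
  [13] (λ.λ.0) (λ.λ.0) (λ.λ.0) (λ.λ.0) (λ.λ.0)
  [14] (λ.0) (λ.λ.0) (λ.λ.0) (λ.λ.0)
  [15] (λ.λ.0) (λ.λ.0) (λ.λ.0)
  [16] (λ.0) (λ.λ.0)
  [17] λ.λ.0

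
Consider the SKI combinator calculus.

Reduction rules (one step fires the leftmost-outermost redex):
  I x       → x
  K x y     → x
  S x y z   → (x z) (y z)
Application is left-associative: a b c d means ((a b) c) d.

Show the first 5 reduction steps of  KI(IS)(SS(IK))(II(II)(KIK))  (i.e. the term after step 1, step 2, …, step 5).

  start: KI(IS)(SS(IK))(II(II)(KIK))
  step 1: I(SS(IK))(II(II)(KIK))
  step 2: SS(IK)(II(II)(KIK))
  step 3: S(II(II)(KIK))(IK(II(II)(KIK)))
  step 4: S(I(II)(KIK))(IK(II(II)(KIK)))
  step 5: S(II(KIK))(IK(II(II)(KIK)))

Answer: after 5 steps: S(II(KIK))(IK(II(II)(KIK)))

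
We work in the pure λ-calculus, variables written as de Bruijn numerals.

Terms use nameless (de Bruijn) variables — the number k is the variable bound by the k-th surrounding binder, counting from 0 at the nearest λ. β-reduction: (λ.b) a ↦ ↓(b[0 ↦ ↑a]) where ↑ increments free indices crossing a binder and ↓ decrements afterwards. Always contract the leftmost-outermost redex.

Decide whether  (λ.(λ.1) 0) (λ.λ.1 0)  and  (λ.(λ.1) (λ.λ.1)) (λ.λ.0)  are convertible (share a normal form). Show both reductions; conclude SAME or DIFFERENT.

Term A:
  start: (λ.(λ.1) 0) (λ.λ.1 0)
  →1  (λ.λ.λ.1 0) (λ.λ.1 0)
  →2  λ.λ.1 0

Term B:
  start: (λ.(λ.1) (λ.λ.1)) (λ.λ.0)
  →1  (λ.λ.λ.0) (λ.λ.1)
  →2  λ.λ.0

Answer: DIFFERENT — A ⇓ λ.λ.1 0, B ⇓ λ.λ.0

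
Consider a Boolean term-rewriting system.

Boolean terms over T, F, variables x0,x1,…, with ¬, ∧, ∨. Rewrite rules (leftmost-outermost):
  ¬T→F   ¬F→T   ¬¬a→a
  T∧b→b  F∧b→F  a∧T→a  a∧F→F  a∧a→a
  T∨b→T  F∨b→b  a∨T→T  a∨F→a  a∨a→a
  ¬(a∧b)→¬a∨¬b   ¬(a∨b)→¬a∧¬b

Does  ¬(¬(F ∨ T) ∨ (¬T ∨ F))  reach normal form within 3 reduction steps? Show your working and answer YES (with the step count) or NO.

  start: ¬(¬(F ∨ T) ∨ (¬T ∨ F))
  [1] ¬¬(F ∨ T) ∧ ¬(¬T ∨ F)
  [2] (F ∨ T) ∧ ¬(¬T ∨ F)
  [3] T ∧ ¬(¬T ∨ F)

Answer: NO — after 3 steps the term is T ∧ ¬(¬T ∨ F), not yet normal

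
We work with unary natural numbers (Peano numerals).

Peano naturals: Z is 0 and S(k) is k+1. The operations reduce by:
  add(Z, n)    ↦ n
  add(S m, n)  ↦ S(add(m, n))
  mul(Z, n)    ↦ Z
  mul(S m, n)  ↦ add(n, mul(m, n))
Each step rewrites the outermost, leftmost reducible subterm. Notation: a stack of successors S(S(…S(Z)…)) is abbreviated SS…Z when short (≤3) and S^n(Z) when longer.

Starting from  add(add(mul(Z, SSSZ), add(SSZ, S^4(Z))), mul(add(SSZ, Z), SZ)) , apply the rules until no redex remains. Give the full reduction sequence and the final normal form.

Answer: normal form = S^8(Z)  (in 22 steps)

Derivation:
  start: add(add(mul(Z, SSSZ), add(SSZ, S^4(Z))), mul(add(SSZ, Z), SZ))
  step 1: add(add(Z, add(SSZ, S^4(Z))), mul(add(SSZ, Z), SZ))
  step 2: add(add(SSZ, S^4(Z)), mul(add(SSZ, Z), SZ))
  step 3: add(S(add(SZ, S^4(Z))), mul(add(SSZ, Z), SZ))
  step 4: S(add(add(SZ, S^4(Z)), mul(add(SSZ, Z), SZ)))
  step 5: S(add(S(add(Z, S^4(Z))), mul(add(SSZ, Z), SZ)))
  step 6: S(S(add(add(Z, S^4(Z)), mul(add(SSZ, Z), SZ))))
  step 7: S(S(add(S^4(Z), mul(add(SSZ, Z), SZ))))
  step 8: S(S(S(add(SSSZ, mul(add(SSZ, Z), SZ)))))
  step 9: S(S(S(S(add(SSZ, mul(add(SSZ, Z), SZ))))))
  step 10: S(S(S(S(S(add(SZ, mul(add(SSZ, Z), SZ)))))))
  step 11: S(S(S(S(S(S(add(Z, mul(add(SSZ, Z), SZ))))))))
  step 12: S(S(S(S(S(S(mul(add(SSZ, Z), SZ)))))))
  step 13: S(S(S(S(S(S(mul(S(add(SZ, Z)), SZ)))))))
  step 14: S(S(S(S(S(S(add(SZ, mul(add(SZ, Z), SZ))))))))
  step 15: S(S(S(S(S(S(S(add(Z, mul(add(SZ, Z), SZ)))))))))
  step 16: S(S(S(S(S(S(S(mul(add(SZ, Z), SZ))))))))
  step 17: S(S(S(S(S(S(S(mul(S(add(Z, Z)), SZ))))))))
  step 18: S(S(S(S(S(S(S(add(SZ, mul(add(Z, Z), SZ)))))))))
  step 19: S(S(S(S(S(S(S(S(add(Z, mul(add(Z, Z), SZ))))))))))
  step 20: S(S(S(S(S(S(S(S(mul(add(Z, Z), SZ)))))))))
  step 21: S(S(S(S(S(S(S(S(mul(Z, SZ)))))))))
  step 22: S^8(Z)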